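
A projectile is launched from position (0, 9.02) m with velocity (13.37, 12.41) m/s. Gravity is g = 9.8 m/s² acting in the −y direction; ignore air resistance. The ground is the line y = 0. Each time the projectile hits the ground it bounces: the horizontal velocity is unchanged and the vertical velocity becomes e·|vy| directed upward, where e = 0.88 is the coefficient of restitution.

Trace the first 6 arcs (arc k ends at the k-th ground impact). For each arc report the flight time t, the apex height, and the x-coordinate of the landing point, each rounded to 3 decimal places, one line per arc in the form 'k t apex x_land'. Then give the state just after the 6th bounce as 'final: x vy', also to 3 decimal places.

1 3.122 16.878 41.744
2 3.266 13.070 85.416
3 2.874 10.121 123.847
4 2.530 7.838 157.667
5 2.226 6.070 187.428
6 1.959 4.700 213.617
final: 213.617 8.447

Arc 1: start y=9.020, vy=12.410 → t=3.122, apex=16.878, x_land=41.744, impact vy=-18.188
  bounce: vy ← 0.88·18.188 = 16.005
Arc 2: start y=0.000, vy=16.005 → t=3.266, apex=13.070, x_land=85.416, impact vy=-16.005
  bounce: vy ← 0.88·16.005 = 14.085
Arc 3: start y=0.000, vy=14.085 → t=2.874, apex=10.121, x_land=123.847, impact vy=-14.085
  bounce: vy ← 0.88·14.085 = 12.395
Arc 4: start y=0.000, vy=12.395 → t=2.530, apex=7.838, x_land=157.667, impact vy=-12.395
  bounce: vy ← 0.88·12.395 = 10.907
Arc 5: start y=0.000, vy=10.907 → t=2.226, apex=6.070, x_land=187.428, impact vy=-10.907
  bounce: vy ← 0.88·10.907 = 9.598
Arc 6: start y=0.000, vy=9.598 → t=1.959, apex=4.700, x_land=213.617, impact vy=-9.598
  bounce: vy ← 0.88·9.598 = 8.447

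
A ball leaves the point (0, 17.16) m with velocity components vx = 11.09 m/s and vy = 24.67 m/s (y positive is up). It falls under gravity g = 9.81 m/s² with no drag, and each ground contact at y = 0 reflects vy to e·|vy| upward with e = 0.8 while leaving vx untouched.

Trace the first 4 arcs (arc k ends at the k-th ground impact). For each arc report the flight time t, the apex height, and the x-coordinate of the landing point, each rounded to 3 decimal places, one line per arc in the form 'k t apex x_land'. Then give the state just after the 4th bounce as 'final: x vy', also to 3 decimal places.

1 5.649 48.180 62.646
2 5.015 30.835 118.258
3 4.012 19.734 162.747
4 3.209 12.630 198.338
final: 198.338 12.593

Arc 1: start y=17.160, vy=24.670 → t=5.649, apex=48.180, x_land=62.646, impact vy=-30.746
  bounce: vy ← 0.8·30.746 = 24.596
Arc 2: start y=0.000, vy=24.596 → t=5.015, apex=30.835, x_land=118.258, impact vy=-24.596
  bounce: vy ← 0.8·24.596 = 19.677
Arc 3: start y=0.000, vy=19.677 → t=4.012, apex=19.734, x_land=162.747, impact vy=-19.677
  bounce: vy ← 0.8·19.677 = 15.742
Arc 4: start y=0.000, vy=15.742 → t=3.209, apex=12.630, x_land=198.338, impact vy=-15.742
  bounce: vy ← 0.8·15.742 = 12.593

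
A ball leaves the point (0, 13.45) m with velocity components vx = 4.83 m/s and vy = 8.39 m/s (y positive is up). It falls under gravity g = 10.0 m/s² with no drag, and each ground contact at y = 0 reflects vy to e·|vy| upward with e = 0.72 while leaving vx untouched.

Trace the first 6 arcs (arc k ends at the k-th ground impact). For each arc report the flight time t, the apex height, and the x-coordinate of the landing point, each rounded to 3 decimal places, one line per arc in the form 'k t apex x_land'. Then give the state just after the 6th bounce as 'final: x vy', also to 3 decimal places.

1 2.681 16.970 12.950
2 2.653 8.797 25.764
3 1.910 4.560 34.989
4 1.375 2.364 41.632
5 0.990 1.226 46.414
6 0.713 0.635 49.858
final: 49.858 2.567

Arc 1: start y=13.450, vy=8.390 → t=2.681, apex=16.970, x_land=12.950, impact vy=-18.423
  bounce: vy ← 0.72·18.423 = 13.264
Arc 2: start y=0.000, vy=13.264 → t=2.653, apex=8.797, x_land=25.764, impact vy=-13.264
  bounce: vy ← 0.72·13.264 = 9.550
Arc 3: start y=0.000, vy=9.550 → t=1.910, apex=4.560, x_land=34.989, impact vy=-9.550
  bounce: vy ← 0.72·9.550 = 6.876
Arc 4: start y=0.000, vy=6.876 → t=1.375, apex=2.364, x_land=41.632, impact vy=-6.876
  bounce: vy ← 0.72·6.876 = 4.951
Arc 5: start y=0.000, vy=4.951 → t=0.990, apex=1.226, x_land=46.414, impact vy=-4.951
  bounce: vy ← 0.72·4.951 = 3.565
Arc 6: start y=0.000, vy=3.565 → t=0.713, apex=0.635, x_land=49.858, impact vy=-3.565
  bounce: vy ← 0.72·3.565 = 2.567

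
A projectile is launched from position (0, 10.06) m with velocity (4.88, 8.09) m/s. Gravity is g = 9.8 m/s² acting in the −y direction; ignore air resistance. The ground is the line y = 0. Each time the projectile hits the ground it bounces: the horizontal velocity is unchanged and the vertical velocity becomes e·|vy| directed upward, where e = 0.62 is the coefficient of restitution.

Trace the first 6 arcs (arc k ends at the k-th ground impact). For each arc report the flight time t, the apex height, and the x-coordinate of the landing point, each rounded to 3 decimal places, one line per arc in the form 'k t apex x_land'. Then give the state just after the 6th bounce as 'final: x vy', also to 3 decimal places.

1 2.479 13.399 12.098
2 2.051 5.151 22.105
3 1.271 1.980 28.309
4 0.788 0.761 32.155
5 0.489 0.293 34.540
6 0.303 0.112 36.019
final: 36.019 0.920

Arc 1: start y=10.060, vy=8.090 → t=2.479, apex=13.399, x_land=12.098, impact vy=-16.206
  bounce: vy ← 0.62·16.206 = 10.048
Arc 2: start y=0.000, vy=10.048 → t=2.051, apex=5.151, x_land=22.105, impact vy=-10.048
  bounce: vy ← 0.62·10.048 = 6.229
Arc 3: start y=0.000, vy=6.229 → t=1.271, apex=1.980, x_land=28.309, impact vy=-6.229
  bounce: vy ← 0.62·6.229 = 3.862
Arc 4: start y=0.000, vy=3.862 → t=0.788, apex=0.761, x_land=32.155, impact vy=-3.862
  bounce: vy ← 0.62·3.862 = 2.395
Arc 5: start y=0.000, vy=2.395 → t=0.489, apex=0.293, x_land=34.540, impact vy=-2.395
  bounce: vy ← 0.62·2.395 = 1.485
Arc 6: start y=0.000, vy=1.485 → t=0.303, apex=0.112, x_land=36.019, impact vy=-1.485
  bounce: vy ← 0.62·1.485 = 0.920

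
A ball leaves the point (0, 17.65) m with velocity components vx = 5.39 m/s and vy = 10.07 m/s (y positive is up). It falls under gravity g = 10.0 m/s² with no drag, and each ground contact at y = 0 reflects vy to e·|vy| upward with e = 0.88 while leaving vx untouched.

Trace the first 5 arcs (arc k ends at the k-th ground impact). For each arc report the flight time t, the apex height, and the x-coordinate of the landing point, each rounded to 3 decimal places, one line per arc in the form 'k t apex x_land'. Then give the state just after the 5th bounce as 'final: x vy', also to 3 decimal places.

Arc 1: start y=17.650, vy=10.070 → t=3.139, apex=22.720, x_land=16.917, impact vy=-21.317
  bounce: vy ← 0.88·21.317 = 18.759
Arc 2: start y=0.000, vy=18.759 → t=3.752, apex=17.595, x_land=37.139, impact vy=-18.759
  bounce: vy ← 0.88·18.759 = 16.508
Arc 3: start y=0.000, vy=16.508 → t=3.302, apex=13.625, x_land=54.935, impact vy=-16.508
  bounce: vy ← 0.88·16.508 = 14.527
Arc 4: start y=0.000, vy=14.527 → t=2.905, apex=10.551, x_land=70.595, impact vy=-14.527
  bounce: vy ← 0.88·14.527 = 12.784
Arc 5: start y=0.000, vy=12.784 → t=2.557, apex=8.171, x_land=84.375, impact vy=-12.784
  bounce: vy ← 0.88·12.784 = 11.250

1 3.139 22.720 16.917
2 3.752 17.595 37.139
3 3.302 13.625 54.935
4 2.905 10.551 70.595
5 2.557 8.171 84.375
final: 84.375 11.250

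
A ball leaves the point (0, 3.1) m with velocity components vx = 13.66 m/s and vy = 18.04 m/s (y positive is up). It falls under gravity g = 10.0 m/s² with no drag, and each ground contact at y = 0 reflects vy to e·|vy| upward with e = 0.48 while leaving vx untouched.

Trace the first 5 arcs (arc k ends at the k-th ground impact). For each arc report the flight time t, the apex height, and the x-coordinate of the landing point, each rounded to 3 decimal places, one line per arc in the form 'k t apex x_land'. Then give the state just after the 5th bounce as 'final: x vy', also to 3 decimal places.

Arc 1: start y=3.100, vy=18.040 → t=3.772, apex=19.372, x_land=51.530, impact vy=-19.684
  bounce: vy ← 0.48·19.684 = 9.448
Arc 2: start y=0.000, vy=9.448 → t=1.890, apex=4.463, x_land=77.343, impact vy=-9.448
  bounce: vy ← 0.48·9.448 = 4.535
Arc 3: start y=0.000, vy=4.535 → t=0.907, apex=1.028, x_land=89.732, impact vy=-4.535
  bounce: vy ← 0.48·4.535 = 2.177
Arc 4: start y=0.000, vy=2.177 → t=0.435, apex=0.237, x_land=95.680, impact vy=-2.177
  bounce: vy ← 0.48·2.177 = 1.045
Arc 5: start y=0.000, vy=1.045 → t=0.209, apex=0.055, x_land=98.534, impact vy=-1.045
  bounce: vy ← 0.48·1.045 = 0.502

1 3.772 19.372 51.530
2 1.890 4.463 77.343
3 0.907 1.028 89.732
4 0.435 0.237 95.680
5 0.209 0.055 98.534
final: 98.534 0.502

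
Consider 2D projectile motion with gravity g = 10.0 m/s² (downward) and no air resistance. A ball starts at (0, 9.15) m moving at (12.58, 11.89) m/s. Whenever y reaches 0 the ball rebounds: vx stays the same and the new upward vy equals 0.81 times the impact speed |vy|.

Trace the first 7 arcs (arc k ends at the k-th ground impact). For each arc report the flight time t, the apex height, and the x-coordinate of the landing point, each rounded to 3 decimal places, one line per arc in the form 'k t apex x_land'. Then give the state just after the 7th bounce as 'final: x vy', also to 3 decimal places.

1 2.990 16.219 37.615
2 2.918 10.641 74.319
3 2.363 6.982 104.049
4 1.914 4.581 128.131
5 1.551 3.005 147.637
6 1.256 1.972 163.437
7 1.017 1.294 176.235
final: 176.235 4.120

Arc 1: start y=9.150, vy=11.890 → t=2.990, apex=16.219, x_land=37.615, impact vy=-18.010
  bounce: vy ← 0.81·18.010 = 14.588
Arc 2: start y=0.000, vy=14.588 → t=2.918, apex=10.641, x_land=74.319, impact vy=-14.588
  bounce: vy ← 0.81·14.588 = 11.817
Arc 3: start y=0.000, vy=11.817 → t=2.363, apex=6.982, x_land=104.049, impact vy=-11.817
  bounce: vy ← 0.81·11.817 = 9.571
Arc 4: start y=0.000, vy=9.571 → t=1.914, apex=4.581, x_land=128.131, impact vy=-9.571
  bounce: vy ← 0.81·9.571 = 7.753
Arc 5: start y=0.000, vy=7.753 → t=1.551, apex=3.005, x_land=147.637, impact vy=-7.753
  bounce: vy ← 0.81·7.753 = 6.280
Arc 6: start y=0.000, vy=6.280 → t=1.256, apex=1.972, x_land=163.437, impact vy=-6.280
  bounce: vy ← 0.81·6.280 = 5.087
Arc 7: start y=0.000, vy=5.087 → t=1.017, apex=1.294, x_land=176.235, impact vy=-5.087
  bounce: vy ← 0.81·5.087 = 4.120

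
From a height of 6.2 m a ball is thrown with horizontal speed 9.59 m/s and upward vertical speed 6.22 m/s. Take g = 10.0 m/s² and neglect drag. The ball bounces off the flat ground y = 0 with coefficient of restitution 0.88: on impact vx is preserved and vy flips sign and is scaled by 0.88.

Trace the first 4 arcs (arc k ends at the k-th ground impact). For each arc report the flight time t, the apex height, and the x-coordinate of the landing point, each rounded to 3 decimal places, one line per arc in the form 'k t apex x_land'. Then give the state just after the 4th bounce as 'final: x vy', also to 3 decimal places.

1 1.897 8.134 18.197
2 2.245 6.299 39.725
3 1.975 4.878 58.670
4 1.738 3.778 75.342
final: 75.342 7.649

Arc 1: start y=6.200, vy=6.220 → t=1.897, apex=8.134, x_land=18.197, impact vy=-12.755
  bounce: vy ← 0.88·12.755 = 11.224
Arc 2: start y=0.000, vy=11.224 → t=2.245, apex=6.299, x_land=39.725, impact vy=-11.224
  bounce: vy ← 0.88·11.224 = 9.877
Arc 3: start y=0.000, vy=9.877 → t=1.975, apex=4.878, x_land=58.670, impact vy=-9.877
  bounce: vy ← 0.88·9.877 = 8.692
Arc 4: start y=0.000, vy=8.692 → t=1.738, apex=3.778, x_land=75.342, impact vy=-8.692
  bounce: vy ← 0.88·8.692 = 7.649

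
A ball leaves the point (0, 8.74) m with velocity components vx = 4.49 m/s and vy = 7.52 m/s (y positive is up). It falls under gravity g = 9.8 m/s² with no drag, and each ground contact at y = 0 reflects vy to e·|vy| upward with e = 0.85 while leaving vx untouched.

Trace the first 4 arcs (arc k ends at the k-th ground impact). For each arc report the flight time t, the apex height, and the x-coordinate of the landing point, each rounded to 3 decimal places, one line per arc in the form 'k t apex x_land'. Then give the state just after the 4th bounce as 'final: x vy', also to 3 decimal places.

1 2.308 11.625 10.361
2 2.618 8.399 22.118
3 2.226 6.068 32.112
4 1.892 4.384 40.606
final: 40.606 7.880

Arc 1: start y=8.740, vy=7.520 → t=2.308, apex=11.625, x_land=10.361, impact vy=-15.095
  bounce: vy ← 0.85·15.095 = 12.831
Arc 2: start y=0.000, vy=12.831 → t=2.618, apex=8.399, x_land=22.118, impact vy=-12.831
  bounce: vy ← 0.85·12.831 = 10.906
Arc 3: start y=0.000, vy=10.906 → t=2.226, apex=6.068, x_land=32.112, impact vy=-10.906
  bounce: vy ← 0.85·10.906 = 9.270
Arc 4: start y=0.000, vy=9.270 → t=1.892, apex=4.384, x_land=40.606, impact vy=-9.270
  bounce: vy ← 0.85·9.270 = 7.880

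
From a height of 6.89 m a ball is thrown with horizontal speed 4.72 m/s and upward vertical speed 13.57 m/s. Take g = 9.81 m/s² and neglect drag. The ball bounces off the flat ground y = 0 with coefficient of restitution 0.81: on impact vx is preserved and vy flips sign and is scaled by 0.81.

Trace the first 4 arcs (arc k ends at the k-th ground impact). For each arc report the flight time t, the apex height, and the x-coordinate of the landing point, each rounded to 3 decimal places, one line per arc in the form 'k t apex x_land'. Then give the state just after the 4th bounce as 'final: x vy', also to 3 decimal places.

1 3.205 16.276 15.127
2 2.951 10.678 29.055
3 2.390 7.006 40.338
4 1.936 4.597 49.476
final: 49.476 7.692

Arc 1: start y=6.890, vy=13.570 → t=3.205, apex=16.276, x_land=15.127, impact vy=-17.870
  bounce: vy ← 0.81·17.870 = 14.474
Arc 2: start y=0.000, vy=14.474 → t=2.951, apex=10.678, x_land=29.055, impact vy=-14.474
  bounce: vy ← 0.81·14.474 = 11.724
Arc 3: start y=0.000, vy=11.724 → t=2.390, apex=7.006, x_land=40.338, impact vy=-11.724
  bounce: vy ← 0.81·11.724 = 9.497
Arc 4: start y=0.000, vy=9.497 → t=1.936, apex=4.597, x_land=49.476, impact vy=-9.497
  bounce: vy ← 0.81·9.497 = 7.692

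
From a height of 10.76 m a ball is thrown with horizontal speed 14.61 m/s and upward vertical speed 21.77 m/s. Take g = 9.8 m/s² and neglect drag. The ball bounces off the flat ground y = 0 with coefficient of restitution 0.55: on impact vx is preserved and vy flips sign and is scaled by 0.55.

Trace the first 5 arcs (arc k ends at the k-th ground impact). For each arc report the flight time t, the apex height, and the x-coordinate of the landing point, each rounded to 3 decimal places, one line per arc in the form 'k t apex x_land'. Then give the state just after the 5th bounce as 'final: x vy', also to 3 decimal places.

Arc 1: start y=10.760, vy=21.770 → t=4.892, apex=34.940, x_land=71.469, impact vy=-26.169
  bounce: vy ← 0.55·26.169 = 14.393
Arc 2: start y=0.000, vy=14.393 → t=2.937, apex=10.569, x_land=114.383, impact vy=-14.393
  bounce: vy ← 0.55·14.393 = 7.916
Arc 3: start y=0.000, vy=7.916 → t=1.616, apex=3.197, x_land=137.987, impact vy=-7.916
  bounce: vy ← 0.55·7.916 = 4.354
Arc 4: start y=0.000, vy=4.354 → t=0.889, apex=0.967, x_land=150.968, impact vy=-4.354
  bounce: vy ← 0.55·4.354 = 2.395
Arc 5: start y=0.000, vy=2.395 → t=0.489, apex=0.293, x_land=158.108, impact vy=-2.395
  bounce: vy ← 0.55·2.395 = 1.317

1 4.892 34.940 71.469
2 2.937 10.569 114.383
3 1.616 3.197 137.987
4 0.889 0.967 150.968
5 0.489 0.293 158.108
final: 158.108 1.317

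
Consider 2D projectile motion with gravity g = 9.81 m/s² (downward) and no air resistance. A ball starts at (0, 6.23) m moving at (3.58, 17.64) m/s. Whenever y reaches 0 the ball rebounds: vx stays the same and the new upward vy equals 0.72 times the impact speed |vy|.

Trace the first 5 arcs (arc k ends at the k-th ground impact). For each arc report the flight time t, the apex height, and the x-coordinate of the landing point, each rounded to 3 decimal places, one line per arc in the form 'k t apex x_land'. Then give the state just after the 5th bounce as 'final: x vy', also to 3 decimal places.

1 3.920 22.090 14.035
2 3.056 11.451 24.975
3 2.200 5.936 32.852
4 1.584 3.077 38.523
5 1.141 1.595 42.606
final: 42.606 4.028

Arc 1: start y=6.230, vy=17.640 → t=3.920, apex=22.090, x_land=14.035, impact vy=-20.818
  bounce: vy ← 0.72·20.818 = 14.989
Arc 2: start y=0.000, vy=14.989 → t=3.056, apex=11.451, x_land=24.975, impact vy=-14.989
  bounce: vy ← 0.72·14.989 = 10.792
Arc 3: start y=0.000, vy=10.792 → t=2.200, apex=5.936, x_land=32.852, impact vy=-10.792
  bounce: vy ← 0.72·10.792 = 7.770
Arc 4: start y=0.000, vy=7.770 → t=1.584, apex=3.077, x_land=38.523, impact vy=-7.770
  bounce: vy ← 0.72·7.770 = 5.595
Arc 5: start y=0.000, vy=5.595 → t=1.141, apex=1.595, x_land=42.606, impact vy=-5.595
  bounce: vy ← 0.72·5.595 = 4.028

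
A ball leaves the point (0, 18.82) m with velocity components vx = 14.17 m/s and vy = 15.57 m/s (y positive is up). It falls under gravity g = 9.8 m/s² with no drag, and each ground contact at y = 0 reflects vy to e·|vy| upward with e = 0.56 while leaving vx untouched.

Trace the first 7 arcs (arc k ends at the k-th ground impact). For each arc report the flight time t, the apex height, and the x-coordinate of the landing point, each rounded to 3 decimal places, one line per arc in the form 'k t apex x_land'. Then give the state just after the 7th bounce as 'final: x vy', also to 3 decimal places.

Arc 1: start y=18.820, vy=15.570 → t=4.112, apex=31.189, x_land=58.262, impact vy=-24.724
  bounce: vy ← 0.56·24.724 = 13.846
Arc 2: start y=0.000, vy=13.846 → t=2.826, apex=9.781, x_land=98.302, impact vy=-13.846
  bounce: vy ← 0.56·13.846 = 7.754
Arc 3: start y=0.000, vy=7.754 → t=1.582, apex=3.067, x_land=120.724, impact vy=-7.754
  bounce: vy ← 0.56·7.754 = 4.342
Arc 4: start y=0.000, vy=4.342 → t=0.886, apex=0.962, x_land=133.280, impact vy=-4.342
  bounce: vy ← 0.56·4.342 = 2.432
Arc 5: start y=0.000, vy=2.432 → t=0.496, apex=0.302, x_land=140.312, impact vy=-2.432
  bounce: vy ← 0.56·2.432 = 1.362
Arc 6: start y=0.000, vy=1.362 → t=0.278, apex=0.095, x_land=144.250, impact vy=-1.362
  bounce: vy ← 0.56·1.362 = 0.763
Arc 7: start y=0.000, vy=0.763 → t=0.156, apex=0.030, x_land=146.455, impact vy=-0.763
  bounce: vy ← 0.56·0.763 = 0.427

1 4.112 31.189 58.262
2 2.826 9.781 98.302
3 1.582 3.067 120.724
4 0.886 0.962 133.280
5 0.496 0.302 140.312
6 0.278 0.095 144.250
7 0.156 0.030 146.455
final: 146.455 0.427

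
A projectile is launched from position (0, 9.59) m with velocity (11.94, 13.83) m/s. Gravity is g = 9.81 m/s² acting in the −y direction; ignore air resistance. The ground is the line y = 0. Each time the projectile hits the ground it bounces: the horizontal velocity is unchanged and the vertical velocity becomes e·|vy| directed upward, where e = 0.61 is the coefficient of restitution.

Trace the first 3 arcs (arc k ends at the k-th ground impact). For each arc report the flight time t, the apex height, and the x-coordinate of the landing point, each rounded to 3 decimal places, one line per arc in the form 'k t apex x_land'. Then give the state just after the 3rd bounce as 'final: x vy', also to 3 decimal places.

1 3.395 19.339 40.541
2 2.422 7.196 69.465
3 1.478 2.678 87.109
final: 87.109 4.421

Arc 1: start y=9.590, vy=13.830 → t=3.395, apex=19.339, x_land=40.541, impact vy=-19.479
  bounce: vy ← 0.61·19.479 = 11.882
Arc 2: start y=0.000, vy=11.882 → t=2.422, apex=7.196, x_land=69.465, impact vy=-11.882
  bounce: vy ← 0.61·11.882 = 7.248
Arc 3: start y=0.000, vy=7.248 → t=1.478, apex=2.678, x_land=87.109, impact vy=-7.248
  bounce: vy ← 0.61·7.248 = 4.421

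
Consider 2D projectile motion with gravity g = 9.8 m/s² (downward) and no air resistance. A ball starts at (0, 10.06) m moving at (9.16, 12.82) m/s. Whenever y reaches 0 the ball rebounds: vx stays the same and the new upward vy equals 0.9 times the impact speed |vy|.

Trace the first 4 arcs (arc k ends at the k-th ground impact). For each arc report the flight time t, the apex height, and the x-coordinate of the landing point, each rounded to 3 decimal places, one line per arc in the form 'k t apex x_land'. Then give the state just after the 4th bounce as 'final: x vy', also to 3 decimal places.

Arc 1: start y=10.060, vy=12.820 → t=3.248, apex=18.445, x_land=29.755, impact vy=-19.014
  bounce: vy ← 0.9·19.014 = 17.113
Arc 2: start y=0.000, vy=17.113 → t=3.492, apex=14.941, x_land=61.745, impact vy=-17.113
  bounce: vy ← 0.9·17.113 = 15.401
Arc 3: start y=0.000, vy=15.401 → t=3.143, apex=12.102, x_land=90.536, impact vy=-15.401
  bounce: vy ← 0.9·15.401 = 13.861
Arc 4: start y=0.000, vy=13.861 → t=2.829, apex=9.803, x_land=116.448, impact vy=-13.861
  bounce: vy ← 0.9·13.861 = 12.475

1 3.248 18.445 29.755
2 3.492 14.941 61.745
3 3.143 12.102 90.536
4 2.829 9.803 116.448
final: 116.448 12.475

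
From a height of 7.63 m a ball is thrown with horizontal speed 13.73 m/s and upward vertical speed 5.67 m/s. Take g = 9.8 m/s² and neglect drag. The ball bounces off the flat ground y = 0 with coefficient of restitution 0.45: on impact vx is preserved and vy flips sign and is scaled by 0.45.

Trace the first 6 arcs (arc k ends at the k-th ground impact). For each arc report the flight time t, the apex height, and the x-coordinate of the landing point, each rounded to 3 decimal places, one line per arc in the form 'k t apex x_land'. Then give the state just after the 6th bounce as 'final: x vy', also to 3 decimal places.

Arc 1: start y=7.630, vy=5.670 → t=1.954, apex=9.270, x_land=26.829, impact vy=-13.479
  bounce: vy ← 0.45·13.479 = 6.066
Arc 2: start y=0.000, vy=6.066 → t=1.238, apex=1.877, x_land=43.825, impact vy=-6.066
  bounce: vy ← 0.45·6.066 = 2.730
Arc 3: start y=0.000, vy=2.730 → t=0.557, apex=0.380, x_land=51.474, impact vy=-2.730
  bounce: vy ← 0.45·2.730 = 1.228
Arc 4: start y=0.000, vy=1.228 → t=0.251, apex=0.077, x_land=54.916, impact vy=-1.228
  bounce: vy ← 0.45·1.228 = 0.553
Arc 5: start y=0.000, vy=0.553 → t=0.113, apex=0.016, x_land=56.464, impact vy=-0.553
  bounce: vy ← 0.45·0.553 = 0.249
Arc 6: start y=0.000, vy=0.249 → t=0.051, apex=0.003, x_land=57.161, impact vy=-0.249
  bounce: vy ← 0.45·0.249 = 0.112

1 1.954 9.270 26.829
2 1.238 1.877 43.825
3 0.557 0.380 51.474
4 0.251 0.077 54.916
5 0.113 0.016 56.464
6 0.051 0.003 57.161
final: 57.161 0.112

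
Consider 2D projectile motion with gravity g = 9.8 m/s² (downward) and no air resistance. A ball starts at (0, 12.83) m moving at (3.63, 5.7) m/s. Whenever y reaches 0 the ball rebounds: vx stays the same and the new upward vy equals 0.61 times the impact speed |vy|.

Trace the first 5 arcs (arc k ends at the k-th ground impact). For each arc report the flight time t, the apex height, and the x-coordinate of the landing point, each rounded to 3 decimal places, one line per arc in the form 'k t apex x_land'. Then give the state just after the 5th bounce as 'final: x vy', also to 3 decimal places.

1 2.301 14.488 8.353
2 2.098 5.391 15.968
3 1.280 2.006 20.613
4 0.781 0.746 23.447
5 0.476 0.278 25.175
final: 25.175 1.423

Arc 1: start y=12.830, vy=5.700 → t=2.301, apex=14.488, x_land=8.353, impact vy=-16.851
  bounce: vy ← 0.61·16.851 = 10.279
Arc 2: start y=0.000, vy=10.279 → t=2.098, apex=5.391, x_land=15.968, impact vy=-10.279
  bounce: vy ← 0.61·10.279 = 6.270
Arc 3: start y=0.000, vy=6.270 → t=1.280, apex=2.006, x_land=20.613, impact vy=-6.270
  bounce: vy ← 0.61·6.270 = 3.825
Arc 4: start y=0.000, vy=3.825 → t=0.781, apex=0.746, x_land=23.447, impact vy=-3.825
  bounce: vy ← 0.61·3.825 = 2.333
Arc 5: start y=0.000, vy=2.333 → t=0.476, apex=0.278, x_land=25.175, impact vy=-2.333
  bounce: vy ← 0.61·2.333 = 1.423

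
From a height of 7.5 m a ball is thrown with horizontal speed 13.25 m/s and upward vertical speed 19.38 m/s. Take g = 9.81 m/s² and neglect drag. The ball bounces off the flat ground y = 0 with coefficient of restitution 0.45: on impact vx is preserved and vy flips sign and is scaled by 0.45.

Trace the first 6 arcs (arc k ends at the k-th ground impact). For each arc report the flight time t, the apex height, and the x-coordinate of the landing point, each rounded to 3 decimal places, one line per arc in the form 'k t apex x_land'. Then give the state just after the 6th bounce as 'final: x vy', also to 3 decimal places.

1 4.306 26.643 57.057
2 2.098 5.395 84.849
3 0.944 1.093 97.356
4 0.425 0.221 102.984
5 0.191 0.045 105.517
6 0.086 0.009 106.656
final: 106.656 0.190

Arc 1: start y=7.500, vy=19.380 → t=4.306, apex=26.643, x_land=57.057, impact vy=-22.863
  bounce: vy ← 0.45·22.863 = 10.289
Arc 2: start y=0.000, vy=10.289 → t=2.098, apex=5.395, x_land=84.849, impact vy=-10.289
  bounce: vy ← 0.45·10.289 = 4.630
Arc 3: start y=0.000, vy=4.630 → t=0.944, apex=1.093, x_land=97.356, impact vy=-4.630
  bounce: vy ← 0.45·4.630 = 2.083
Arc 4: start y=0.000, vy=2.083 → t=0.425, apex=0.221, x_land=102.984, impact vy=-2.083
  bounce: vy ← 0.45·2.083 = 0.938
Arc 5: start y=0.000, vy=0.938 → t=0.191, apex=0.045, x_land=105.517, impact vy=-0.938
  bounce: vy ← 0.45·0.938 = 0.422
Arc 6: start y=0.000, vy=0.422 → t=0.086, apex=0.009, x_land=106.656, impact vy=-0.422
  bounce: vy ← 0.45·0.422 = 0.190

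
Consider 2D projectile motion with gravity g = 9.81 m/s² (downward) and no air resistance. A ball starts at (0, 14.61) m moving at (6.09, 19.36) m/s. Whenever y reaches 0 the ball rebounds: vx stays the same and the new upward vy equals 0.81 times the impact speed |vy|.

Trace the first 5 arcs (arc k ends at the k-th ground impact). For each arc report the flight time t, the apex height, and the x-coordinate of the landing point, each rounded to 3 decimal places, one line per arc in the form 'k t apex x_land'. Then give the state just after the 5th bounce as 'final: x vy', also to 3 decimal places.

1 4.595 33.713 27.985
2 4.247 22.119 53.850
3 3.440 14.513 74.801
4 2.787 9.522 91.771
5 2.257 6.247 105.516
final: 105.516 8.968

Arc 1: start y=14.610, vy=19.360 → t=4.595, apex=33.713, x_land=27.985, impact vy=-25.719
  bounce: vy ← 0.81·25.719 = 20.832
Arc 2: start y=0.000, vy=20.832 → t=4.247, apex=22.119, x_land=53.850, impact vy=-20.832
  bounce: vy ← 0.81·20.832 = 16.874
Arc 3: start y=0.000, vy=16.874 → t=3.440, apex=14.513, x_land=74.801, impact vy=-16.874
  bounce: vy ← 0.81·16.874 = 13.668
Arc 4: start y=0.000, vy=13.668 → t=2.787, apex=9.522, x_land=91.771, impact vy=-13.668
  bounce: vy ← 0.81·13.668 = 11.071
Arc 5: start y=0.000, vy=11.071 → t=2.257, apex=6.247, x_land=105.516, impact vy=-11.071
  bounce: vy ← 0.81·11.071 = 8.968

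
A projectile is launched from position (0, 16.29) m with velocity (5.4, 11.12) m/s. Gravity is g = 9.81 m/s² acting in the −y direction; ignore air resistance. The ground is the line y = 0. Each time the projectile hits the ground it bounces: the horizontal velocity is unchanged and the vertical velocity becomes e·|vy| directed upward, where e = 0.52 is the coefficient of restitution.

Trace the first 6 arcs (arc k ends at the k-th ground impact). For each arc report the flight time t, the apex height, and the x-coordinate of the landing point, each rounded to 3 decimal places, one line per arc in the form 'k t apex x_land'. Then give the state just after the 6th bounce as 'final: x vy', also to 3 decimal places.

Arc 1: start y=16.290, vy=11.120 → t=3.280, apex=22.592, x_land=17.710, impact vy=-21.054
  bounce: vy ← 0.52·21.054 = 10.948
Arc 2: start y=0.000, vy=10.948 → t=2.232, apex=6.109, x_land=29.763, impact vy=-10.948
  bounce: vy ← 0.52·10.948 = 5.693
Arc 3: start y=0.000, vy=5.693 → t=1.161, apex=1.652, x_land=36.031, impact vy=-5.693
  bounce: vy ← 0.52·5.693 = 2.960
Arc 4: start y=0.000, vy=2.960 → t=0.604, apex=0.447, x_land=39.290, impact vy=-2.960
  bounce: vy ← 0.52·2.960 = 1.539
Arc 5: start y=0.000, vy=1.539 → t=0.314, apex=0.121, x_land=40.985, impact vy=-1.539
  bounce: vy ← 0.52·1.539 = 0.800
Arc 6: start y=0.000, vy=0.800 → t=0.163, apex=0.033, x_land=41.866, impact vy=-0.800
  bounce: vy ← 0.52·0.800 = 0.416

1 3.280 22.592 17.710
2 2.232 6.109 29.763
3 1.161 1.652 36.031
4 0.604 0.447 39.290
5 0.314 0.121 40.985
6 0.163 0.033 41.866
final: 41.866 0.416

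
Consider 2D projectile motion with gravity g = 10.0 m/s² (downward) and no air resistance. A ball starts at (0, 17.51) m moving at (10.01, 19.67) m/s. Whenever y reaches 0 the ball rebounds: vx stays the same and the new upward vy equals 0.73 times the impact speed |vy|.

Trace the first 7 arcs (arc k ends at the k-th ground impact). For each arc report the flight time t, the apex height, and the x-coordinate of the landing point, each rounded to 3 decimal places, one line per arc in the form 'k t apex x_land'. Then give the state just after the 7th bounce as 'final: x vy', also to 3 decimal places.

Arc 1: start y=17.510, vy=19.670 → t=4.682, apex=36.855, x_land=46.867, impact vy=-27.150
  bounce: vy ← 0.73·27.150 = 19.819
Arc 2: start y=0.000, vy=19.819 → t=3.964, apex=19.640, x_land=86.545, impact vy=-19.819
  bounce: vy ← 0.73·19.819 = 14.468
Arc 3: start y=0.000, vy=14.468 → t=2.894, apex=10.466, x_land=115.510, impact vy=-14.468
  bounce: vy ← 0.73·14.468 = 10.562
Arc 4: start y=0.000, vy=10.562 → t=2.112, apex=5.577, x_land=136.655, impact vy=-10.562
  bounce: vy ← 0.73·10.562 = 7.710
Arc 5: start y=0.000, vy=7.710 → t=1.542, apex=2.972, x_land=152.090, impact vy=-7.710
  bounce: vy ← 0.73·7.710 = 5.628
Arc 6: start y=0.000, vy=5.628 → t=1.126, apex=1.584, x_land=163.358, impact vy=-5.628
  bounce: vy ← 0.73·5.628 = 4.109
Arc 7: start y=0.000, vy=4.109 → t=0.822, apex=0.844, x_land=171.584, impact vy=-4.109
  bounce: vy ← 0.73·4.109 = 2.999

1 4.682 36.855 46.867
2 3.964 19.640 86.545
3 2.894 10.466 115.510
4 2.112 5.577 136.655
5 1.542 2.972 152.090
6 1.126 1.584 163.358
7 0.822 0.844 171.584
final: 171.584 2.999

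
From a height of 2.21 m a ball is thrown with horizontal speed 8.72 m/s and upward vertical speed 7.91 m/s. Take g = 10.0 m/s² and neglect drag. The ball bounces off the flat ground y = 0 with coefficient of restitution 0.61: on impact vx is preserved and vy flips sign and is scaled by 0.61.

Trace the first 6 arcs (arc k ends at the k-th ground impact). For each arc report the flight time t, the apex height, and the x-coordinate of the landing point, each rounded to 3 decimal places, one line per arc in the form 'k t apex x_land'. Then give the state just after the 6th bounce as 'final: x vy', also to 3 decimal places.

Arc 1: start y=2.210, vy=7.910 → t=1.824, apex=5.338, x_land=15.908, impact vy=-10.333
  bounce: vy ← 0.61·10.333 = 6.303
Arc 2: start y=0.000, vy=6.303 → t=1.261, apex=1.986, x_land=26.900, impact vy=-6.303
  bounce: vy ← 0.61·6.303 = 3.845
Arc 3: start y=0.000, vy=3.845 → t=0.769, apex=0.739, x_land=33.606, impact vy=-3.845
  bounce: vy ← 0.61·3.845 = 2.345
Arc 4: start y=0.000, vy=2.345 → t=0.469, apex=0.275, x_land=37.696, impact vy=-2.345
  bounce: vy ← 0.61·2.345 = 1.431
Arc 5: start y=0.000, vy=1.431 → t=0.286, apex=0.102, x_land=40.191, impact vy=-1.431
  bounce: vy ← 0.61·1.431 = 0.873
Arc 6: start y=0.000, vy=0.873 → t=0.175, apex=0.038, x_land=41.713, impact vy=-0.873
  bounce: vy ← 0.61·0.873 = 0.532

1 1.824 5.338 15.908
2 1.261 1.986 26.900
3 0.769 0.739 33.606
4 0.469 0.275 37.696
5 0.286 0.102 40.191
6 0.175 0.038 41.713
final: 41.713 0.532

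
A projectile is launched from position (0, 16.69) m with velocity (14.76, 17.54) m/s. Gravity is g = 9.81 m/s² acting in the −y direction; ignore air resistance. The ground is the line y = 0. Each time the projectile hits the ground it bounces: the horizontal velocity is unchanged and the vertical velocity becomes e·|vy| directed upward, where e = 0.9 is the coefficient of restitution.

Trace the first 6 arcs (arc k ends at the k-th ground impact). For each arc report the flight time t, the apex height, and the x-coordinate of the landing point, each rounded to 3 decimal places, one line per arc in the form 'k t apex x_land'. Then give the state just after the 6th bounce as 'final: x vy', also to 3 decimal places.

1 4.357 32.371 64.308
2 4.624 26.220 132.560
3 4.162 21.238 193.987
4 3.746 17.203 249.271
5 3.371 13.934 299.026
6 3.034 11.287 343.806
final: 343.806 13.393

Arc 1: start y=16.690, vy=17.540 → t=4.357, apex=32.371, x_land=64.308, impact vy=-25.201
  bounce: vy ← 0.9·25.201 = 22.681
Arc 2: start y=0.000, vy=22.681 → t=4.624, apex=26.220, x_land=132.560, impact vy=-22.681
  bounce: vy ← 0.9·22.681 = 20.413
Arc 3: start y=0.000, vy=20.413 → t=4.162, apex=21.238, x_land=193.987, impact vy=-20.413
  bounce: vy ← 0.9·20.413 = 18.372
Arc 4: start y=0.000, vy=18.372 → t=3.746, apex=17.203, x_land=249.271, impact vy=-18.372
  bounce: vy ← 0.9·18.372 = 16.535
Arc 5: start y=0.000, vy=16.535 → t=3.371, apex=13.934, x_land=299.026, impact vy=-16.535
  bounce: vy ← 0.9·16.535 = 14.881
Arc 6: start y=0.000, vy=14.881 → t=3.034, apex=11.287, x_land=343.806, impact vy=-14.881
  bounce: vy ← 0.9·14.881 = 13.393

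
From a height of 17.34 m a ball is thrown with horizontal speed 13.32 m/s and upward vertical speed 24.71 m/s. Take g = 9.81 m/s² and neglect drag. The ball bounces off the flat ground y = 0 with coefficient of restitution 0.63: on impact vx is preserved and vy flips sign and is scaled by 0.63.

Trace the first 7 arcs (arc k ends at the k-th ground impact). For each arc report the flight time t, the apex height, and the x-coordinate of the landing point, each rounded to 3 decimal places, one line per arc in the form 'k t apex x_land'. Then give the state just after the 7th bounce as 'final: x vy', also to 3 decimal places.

1 5.662 48.460 75.419
2 3.960 19.234 128.172
3 2.495 7.634 161.407
4 1.572 3.030 182.344
5 0.990 1.203 195.535
6 0.624 0.477 203.845
7 0.393 0.189 209.081
final: 209.081 1.215

Arc 1: start y=17.340, vy=24.710 → t=5.662, apex=48.460, x_land=75.419, impact vy=-30.835
  bounce: vy ← 0.63·30.835 = 19.426
Arc 2: start y=0.000, vy=19.426 → t=3.960, apex=19.234, x_land=128.172, impact vy=-19.426
  bounce: vy ← 0.63·19.426 = 12.238
Arc 3: start y=0.000, vy=12.238 → t=2.495, apex=7.634, x_land=161.407, impact vy=-12.238
  bounce: vy ← 0.63·12.238 = 7.710
Arc 4: start y=0.000, vy=7.710 → t=1.572, apex=3.030, x_land=182.344, impact vy=-7.710
  bounce: vy ← 0.63·7.710 = 4.857
Arc 5: start y=0.000, vy=4.857 → t=0.990, apex=1.203, x_land=195.535, impact vy=-4.857
  bounce: vy ← 0.63·4.857 = 3.060
Arc 6: start y=0.000, vy=3.060 → t=0.624, apex=0.477, x_land=203.845, impact vy=-3.060
  bounce: vy ← 0.63·3.060 = 1.928
Arc 7: start y=0.000, vy=1.928 → t=0.393, apex=0.189, x_land=209.081, impact vy=-1.928
  bounce: vy ← 0.63·1.928 = 1.215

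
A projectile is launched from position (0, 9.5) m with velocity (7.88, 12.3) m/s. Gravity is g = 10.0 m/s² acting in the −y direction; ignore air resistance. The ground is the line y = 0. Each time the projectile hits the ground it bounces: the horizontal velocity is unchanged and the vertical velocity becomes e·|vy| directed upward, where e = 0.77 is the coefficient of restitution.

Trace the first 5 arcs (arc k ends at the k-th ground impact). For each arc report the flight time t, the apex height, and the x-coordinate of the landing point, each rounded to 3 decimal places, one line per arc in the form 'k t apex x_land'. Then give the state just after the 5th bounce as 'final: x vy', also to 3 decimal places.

Arc 1: start y=9.500, vy=12.300 → t=3.077, apex=17.065, x_land=24.250, impact vy=-18.474
  bounce: vy ← 0.77·18.474 = 14.225
Arc 2: start y=0.000, vy=14.225 → t=2.845, apex=10.118, x_land=46.669, impact vy=-14.225
  bounce: vy ← 0.77·14.225 = 10.953
Arc 3: start y=0.000, vy=10.953 → t=2.191, apex=5.999, x_land=63.931, impact vy=-10.953
  bounce: vy ← 0.77·10.953 = 8.434
Arc 4: start y=0.000, vy=8.434 → t=1.687, apex=3.557, x_land=77.223, impact vy=-8.434
  bounce: vy ← 0.77·8.434 = 6.494
Arc 5: start y=0.000, vy=6.494 → t=1.299, apex=2.109, x_land=87.458, impact vy=-6.494
  bounce: vy ← 0.77·6.494 = 5.001

1 3.077 17.065 24.250
2 2.845 10.118 46.669
3 2.191 5.999 63.931
4 1.687 3.557 77.223
5 1.299 2.109 87.458
final: 87.458 5.001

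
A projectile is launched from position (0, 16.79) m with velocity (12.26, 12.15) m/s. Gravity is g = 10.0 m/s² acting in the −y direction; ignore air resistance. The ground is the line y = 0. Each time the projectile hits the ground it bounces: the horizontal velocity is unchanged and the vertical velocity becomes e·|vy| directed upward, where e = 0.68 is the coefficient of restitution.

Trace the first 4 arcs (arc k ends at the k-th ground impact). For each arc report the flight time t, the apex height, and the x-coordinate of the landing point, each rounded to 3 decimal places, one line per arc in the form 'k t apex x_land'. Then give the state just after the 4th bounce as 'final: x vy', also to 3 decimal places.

1 3.414 24.171 41.852
2 2.990 11.177 78.512
3 2.033 5.168 103.441
4 1.383 2.390 120.392
final: 120.392 4.701

Arc 1: start y=16.790, vy=12.150 → t=3.414, apex=24.171, x_land=41.852, impact vy=-21.987
  bounce: vy ← 0.68·21.987 = 14.951
Arc 2: start y=0.000, vy=14.951 → t=2.990, apex=11.177, x_land=78.512, impact vy=-14.951
  bounce: vy ← 0.68·14.951 = 10.167
Arc 3: start y=0.000, vy=10.167 → t=2.033, apex=5.168, x_land=103.441, impact vy=-10.167
  bounce: vy ← 0.68·10.167 = 6.913
Arc 4: start y=0.000, vy=6.913 → t=1.383, apex=2.390, x_land=120.392, impact vy=-6.913
  bounce: vy ← 0.68·6.913 = 4.701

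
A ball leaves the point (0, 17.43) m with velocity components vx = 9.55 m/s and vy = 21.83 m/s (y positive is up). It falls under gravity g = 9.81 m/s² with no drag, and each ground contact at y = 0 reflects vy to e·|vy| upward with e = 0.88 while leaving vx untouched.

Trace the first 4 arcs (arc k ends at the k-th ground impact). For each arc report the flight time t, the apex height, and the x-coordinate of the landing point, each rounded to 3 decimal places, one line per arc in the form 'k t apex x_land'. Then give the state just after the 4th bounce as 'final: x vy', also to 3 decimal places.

1 5.142 41.719 49.103
2 5.133 32.307 98.122
3 4.517 25.019 141.258
4 3.975 19.374 179.219
final: 179.219 17.157

Arc 1: start y=17.430, vy=21.830 → t=5.142, apex=41.719, x_land=49.103, impact vy=-28.610
  bounce: vy ← 0.88·28.610 = 25.177
Arc 2: start y=0.000, vy=25.177 → t=5.133, apex=32.307, x_land=98.122, impact vy=-25.177
  bounce: vy ← 0.88·25.177 = 22.155
Arc 3: start y=0.000, vy=22.155 → t=4.517, apex=25.019, x_land=141.258, impact vy=-22.155
  bounce: vy ← 0.88·22.155 = 19.497
Arc 4: start y=0.000, vy=19.497 → t=3.975, apex=19.374, x_land=179.219, impact vy=-19.497
  bounce: vy ← 0.88·19.497 = 17.157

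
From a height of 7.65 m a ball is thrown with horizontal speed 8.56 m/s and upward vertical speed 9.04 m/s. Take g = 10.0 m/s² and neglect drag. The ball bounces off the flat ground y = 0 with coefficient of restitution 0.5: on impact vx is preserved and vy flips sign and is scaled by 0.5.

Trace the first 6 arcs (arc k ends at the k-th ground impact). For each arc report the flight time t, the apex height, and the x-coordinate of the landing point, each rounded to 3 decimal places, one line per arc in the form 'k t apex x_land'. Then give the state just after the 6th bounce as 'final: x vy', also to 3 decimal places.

Arc 1: start y=7.650, vy=9.040 → t=2.436, apex=11.736, x_land=20.853, impact vy=-15.321
  bounce: vy ← 0.5·15.321 = 7.660
Arc 2: start y=0.000, vy=7.660 → t=1.532, apex=2.934, x_land=33.967, impact vy=-7.660
  bounce: vy ← 0.5·7.660 = 3.830
Arc 3: start y=0.000, vy=3.830 → t=0.766, apex=0.734, x_land=40.524, impact vy=-3.830
  bounce: vy ← 0.5·3.830 = 1.915
Arc 4: start y=0.000, vy=1.915 → t=0.383, apex=0.183, x_land=43.803, impact vy=-1.915
  bounce: vy ← 0.5·1.915 = 0.958
Arc 5: start y=0.000, vy=0.958 → t=0.192, apex=0.046, x_land=45.442, impact vy=-0.958
  bounce: vy ← 0.5·0.958 = 0.479
Arc 6: start y=0.000, vy=0.479 → t=0.096, apex=0.011, x_land=46.262, impact vy=-0.479
  bounce: vy ← 0.5·0.479 = 0.239

1 2.436 11.736 20.853
2 1.532 2.934 33.967
3 0.766 0.734 40.524
4 0.383 0.183 43.803
5 0.192 0.046 45.442
6 0.096 0.011 46.262
final: 46.262 0.239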